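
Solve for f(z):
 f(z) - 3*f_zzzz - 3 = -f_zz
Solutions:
 f(z) = C1*exp(-sqrt(6)*z*sqrt(1 + sqrt(13))/6) + C2*exp(sqrt(6)*z*sqrt(1 + sqrt(13))/6) + C3*sin(sqrt(6)*z*sqrt(-1 + sqrt(13))/6) + C4*cos(sqrt(6)*z*sqrt(-1 + sqrt(13))/6) + 3


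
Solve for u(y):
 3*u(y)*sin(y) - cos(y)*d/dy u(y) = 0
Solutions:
 u(y) = C1/cos(y)^3


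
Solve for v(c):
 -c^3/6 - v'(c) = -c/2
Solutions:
 v(c) = C1 - c^4/24 + c^2/4


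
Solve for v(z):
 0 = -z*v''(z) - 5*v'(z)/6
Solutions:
 v(z) = C1 + C2*z^(1/6)


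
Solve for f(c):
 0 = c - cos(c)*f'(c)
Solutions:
 f(c) = C1 + Integral(c/cos(c), c)


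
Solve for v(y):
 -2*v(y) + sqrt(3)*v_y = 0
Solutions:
 v(y) = C1*exp(2*sqrt(3)*y/3)


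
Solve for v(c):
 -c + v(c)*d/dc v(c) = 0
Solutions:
 v(c) = -sqrt(C1 + c^2)
 v(c) = sqrt(C1 + c^2)


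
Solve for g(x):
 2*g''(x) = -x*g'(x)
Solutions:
 g(x) = C1 + C2*erf(x/2)


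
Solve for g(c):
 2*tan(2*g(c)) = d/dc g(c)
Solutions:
 g(c) = -asin(C1*exp(4*c))/2 + pi/2
 g(c) = asin(C1*exp(4*c))/2


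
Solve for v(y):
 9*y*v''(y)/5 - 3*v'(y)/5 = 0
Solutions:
 v(y) = C1 + C2*y^(4/3)


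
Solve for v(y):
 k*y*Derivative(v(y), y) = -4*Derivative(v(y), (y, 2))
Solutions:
 v(y) = Piecewise((-sqrt(2)*sqrt(pi)*C1*erf(sqrt(2)*sqrt(k)*y/4)/sqrt(k) - C2, (k > 0) | (k < 0)), (-C1*y - C2, True))


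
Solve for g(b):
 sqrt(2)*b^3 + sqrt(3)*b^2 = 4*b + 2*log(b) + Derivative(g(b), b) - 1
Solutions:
 g(b) = C1 + sqrt(2)*b^4/4 + sqrt(3)*b^3/3 - 2*b^2 - 2*b*log(b) + 3*b


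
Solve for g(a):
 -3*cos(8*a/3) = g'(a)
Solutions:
 g(a) = C1 - 9*sin(8*a/3)/8


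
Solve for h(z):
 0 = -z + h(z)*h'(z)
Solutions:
 h(z) = -sqrt(C1 + z^2)
 h(z) = sqrt(C1 + z^2)


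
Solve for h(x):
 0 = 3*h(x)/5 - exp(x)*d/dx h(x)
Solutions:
 h(x) = C1*exp(-3*exp(-x)/5)


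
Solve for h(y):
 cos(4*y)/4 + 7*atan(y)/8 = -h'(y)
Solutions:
 h(y) = C1 - 7*y*atan(y)/8 + 7*log(y^2 + 1)/16 - sin(4*y)/16


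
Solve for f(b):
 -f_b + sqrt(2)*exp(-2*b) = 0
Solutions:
 f(b) = C1 - sqrt(2)*exp(-2*b)/2


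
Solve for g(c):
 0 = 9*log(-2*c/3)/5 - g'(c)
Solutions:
 g(c) = C1 + 9*c*log(-c)/5 + 9*c*(-log(3) - 1 + log(2))/5


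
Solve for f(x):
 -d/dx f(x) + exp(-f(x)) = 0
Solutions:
 f(x) = log(C1 + x)


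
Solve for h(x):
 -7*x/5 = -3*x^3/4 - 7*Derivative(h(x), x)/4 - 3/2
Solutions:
 h(x) = C1 - 3*x^4/28 + 2*x^2/5 - 6*x/7


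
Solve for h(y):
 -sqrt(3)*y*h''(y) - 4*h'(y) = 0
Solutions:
 h(y) = C1 + C2*y^(1 - 4*sqrt(3)/3)


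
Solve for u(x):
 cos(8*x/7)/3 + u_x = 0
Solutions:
 u(x) = C1 - 7*sin(8*x/7)/24


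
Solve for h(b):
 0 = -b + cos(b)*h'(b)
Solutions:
 h(b) = C1 + Integral(b/cos(b), b)


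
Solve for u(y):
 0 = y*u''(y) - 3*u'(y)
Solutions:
 u(y) = C1 + C2*y^4


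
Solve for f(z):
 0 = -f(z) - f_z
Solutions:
 f(z) = C1*exp(-z)


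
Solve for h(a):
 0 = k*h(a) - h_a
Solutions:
 h(a) = C1*exp(a*k)


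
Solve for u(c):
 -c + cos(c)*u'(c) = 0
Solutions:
 u(c) = C1 + Integral(c/cos(c), c)


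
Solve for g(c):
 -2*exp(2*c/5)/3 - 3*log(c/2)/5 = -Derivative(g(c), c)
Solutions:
 g(c) = C1 + 3*c*log(c)/5 + 3*c*(-1 - log(2))/5 + 5*exp(2*c/5)/3


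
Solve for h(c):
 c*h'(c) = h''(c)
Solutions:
 h(c) = C1 + C2*erfi(sqrt(2)*c/2)


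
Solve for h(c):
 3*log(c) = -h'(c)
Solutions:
 h(c) = C1 - 3*c*log(c) + 3*c


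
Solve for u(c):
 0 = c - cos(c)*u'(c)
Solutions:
 u(c) = C1 + Integral(c/cos(c), c)


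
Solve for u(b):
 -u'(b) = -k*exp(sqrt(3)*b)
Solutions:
 u(b) = C1 + sqrt(3)*k*exp(sqrt(3)*b)/3


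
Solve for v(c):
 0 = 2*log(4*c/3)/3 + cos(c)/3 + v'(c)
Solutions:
 v(c) = C1 - 2*c*log(c)/3 - 2*c*log(2) + 2*c/3 + 2*c*log(6)/3 - sin(c)/3


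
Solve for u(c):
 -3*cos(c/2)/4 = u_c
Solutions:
 u(c) = C1 - 3*sin(c/2)/2


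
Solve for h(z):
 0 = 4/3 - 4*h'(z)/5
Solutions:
 h(z) = C1 + 5*z/3


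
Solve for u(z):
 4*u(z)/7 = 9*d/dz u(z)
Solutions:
 u(z) = C1*exp(4*z/63)


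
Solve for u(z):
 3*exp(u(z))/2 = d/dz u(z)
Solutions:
 u(z) = log(-1/(C1 + 3*z)) + log(2)


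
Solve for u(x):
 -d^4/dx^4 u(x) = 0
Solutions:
 u(x) = C1 + C2*x + C3*x^2 + C4*x^3


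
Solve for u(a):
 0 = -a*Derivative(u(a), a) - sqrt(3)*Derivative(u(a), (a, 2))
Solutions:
 u(a) = C1 + C2*erf(sqrt(2)*3^(3/4)*a/6)


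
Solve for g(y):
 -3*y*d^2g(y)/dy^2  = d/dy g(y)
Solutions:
 g(y) = C1 + C2*y^(2/3)


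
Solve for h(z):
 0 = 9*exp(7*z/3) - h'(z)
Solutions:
 h(z) = C1 + 27*exp(7*z/3)/7


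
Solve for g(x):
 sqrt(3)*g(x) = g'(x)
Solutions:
 g(x) = C1*exp(sqrt(3)*x)


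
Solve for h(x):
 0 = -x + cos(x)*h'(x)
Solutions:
 h(x) = C1 + Integral(x/cos(x), x)


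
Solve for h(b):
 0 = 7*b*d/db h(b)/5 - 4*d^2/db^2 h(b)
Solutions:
 h(b) = C1 + C2*erfi(sqrt(70)*b/20)


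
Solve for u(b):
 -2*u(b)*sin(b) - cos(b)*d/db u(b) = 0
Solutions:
 u(b) = C1*cos(b)^2


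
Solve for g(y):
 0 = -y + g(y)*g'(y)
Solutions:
 g(y) = -sqrt(C1 + y^2)
 g(y) = sqrt(C1 + y^2)


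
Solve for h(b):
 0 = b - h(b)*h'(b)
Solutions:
 h(b) = -sqrt(C1 + b^2)
 h(b) = sqrt(C1 + b^2)


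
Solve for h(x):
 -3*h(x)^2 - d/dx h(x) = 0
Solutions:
 h(x) = 1/(C1 + 3*x)


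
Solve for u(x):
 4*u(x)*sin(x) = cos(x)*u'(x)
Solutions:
 u(x) = C1/cos(x)^4


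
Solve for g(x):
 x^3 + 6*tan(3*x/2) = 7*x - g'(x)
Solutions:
 g(x) = C1 - x^4/4 + 7*x^2/2 + 4*log(cos(3*x/2))


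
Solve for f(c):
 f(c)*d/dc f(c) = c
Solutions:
 f(c) = -sqrt(C1 + c^2)
 f(c) = sqrt(C1 + c^2)


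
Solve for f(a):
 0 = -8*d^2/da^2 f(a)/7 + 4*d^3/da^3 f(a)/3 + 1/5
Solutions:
 f(a) = C1 + C2*a + C3*exp(6*a/7) + 7*a^2/80


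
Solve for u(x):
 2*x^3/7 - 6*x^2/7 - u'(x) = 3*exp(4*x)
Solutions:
 u(x) = C1 + x^4/14 - 2*x^3/7 - 3*exp(4*x)/4


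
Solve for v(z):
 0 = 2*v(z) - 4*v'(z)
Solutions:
 v(z) = C1*exp(z/2)


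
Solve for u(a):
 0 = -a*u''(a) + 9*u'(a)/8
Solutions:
 u(a) = C1 + C2*a^(17/8)


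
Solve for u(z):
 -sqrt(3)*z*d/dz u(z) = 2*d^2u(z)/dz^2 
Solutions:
 u(z) = C1 + C2*erf(3^(1/4)*z/2)


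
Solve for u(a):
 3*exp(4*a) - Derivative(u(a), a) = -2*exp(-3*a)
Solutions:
 u(a) = C1 + 3*exp(4*a)/4 - 2*exp(-3*a)/3


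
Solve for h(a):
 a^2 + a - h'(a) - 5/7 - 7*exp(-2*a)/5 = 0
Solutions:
 h(a) = C1 + a^3/3 + a^2/2 - 5*a/7 + 7*exp(-2*a)/10


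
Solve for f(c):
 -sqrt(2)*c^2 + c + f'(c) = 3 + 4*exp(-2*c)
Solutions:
 f(c) = C1 + sqrt(2)*c^3/3 - c^2/2 + 3*c - 2*exp(-2*c)


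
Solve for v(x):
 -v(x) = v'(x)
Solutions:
 v(x) = C1*exp(-x)


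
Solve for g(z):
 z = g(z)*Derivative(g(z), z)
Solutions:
 g(z) = -sqrt(C1 + z^2)
 g(z) = sqrt(C1 + z^2)


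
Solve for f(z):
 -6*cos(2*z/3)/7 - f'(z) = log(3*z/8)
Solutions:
 f(z) = C1 - z*log(z) - z*log(3) + z + 3*z*log(2) - 9*sin(2*z/3)/7


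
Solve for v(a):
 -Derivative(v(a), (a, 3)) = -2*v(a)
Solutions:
 v(a) = C3*exp(2^(1/3)*a) + (C1*sin(2^(1/3)*sqrt(3)*a/2) + C2*cos(2^(1/3)*sqrt(3)*a/2))*exp(-2^(1/3)*a/2)


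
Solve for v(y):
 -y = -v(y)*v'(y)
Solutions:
 v(y) = -sqrt(C1 + y^2)
 v(y) = sqrt(C1 + y^2)


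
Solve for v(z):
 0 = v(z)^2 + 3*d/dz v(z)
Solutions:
 v(z) = 3/(C1 + z)


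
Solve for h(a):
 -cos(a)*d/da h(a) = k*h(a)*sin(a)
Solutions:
 h(a) = C1*exp(k*log(cos(a)))


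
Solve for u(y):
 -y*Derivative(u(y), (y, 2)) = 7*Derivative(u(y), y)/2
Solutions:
 u(y) = C1 + C2/y^(5/2)


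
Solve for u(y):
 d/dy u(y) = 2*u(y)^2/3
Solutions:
 u(y) = -3/(C1 + 2*y)


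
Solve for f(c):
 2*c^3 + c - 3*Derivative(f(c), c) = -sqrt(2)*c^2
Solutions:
 f(c) = C1 + c^4/6 + sqrt(2)*c^3/9 + c^2/6


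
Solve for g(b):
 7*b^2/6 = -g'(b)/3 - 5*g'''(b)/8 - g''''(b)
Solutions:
 g(b) = C1 + C2*exp(b*(-10 + 25/(48*sqrt(2554) + 2429)^(1/3) + (48*sqrt(2554) + 2429)^(1/3))/48)*sin(sqrt(3)*b*(-(48*sqrt(2554) + 2429)^(1/3) + 25/(48*sqrt(2554) + 2429)^(1/3))/48) + C3*exp(b*(-10 + 25/(48*sqrt(2554) + 2429)^(1/3) + (48*sqrt(2554) + 2429)^(1/3))/48)*cos(sqrt(3)*b*(-(48*sqrt(2554) + 2429)^(1/3) + 25/(48*sqrt(2554) + 2429)^(1/3))/48) + C4*exp(-b*(25/(48*sqrt(2554) + 2429)^(1/3) + 5 + (48*sqrt(2554) + 2429)^(1/3))/24) - 7*b^3/6 + 105*b/8


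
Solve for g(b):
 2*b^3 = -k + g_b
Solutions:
 g(b) = C1 + b^4/2 + b*k


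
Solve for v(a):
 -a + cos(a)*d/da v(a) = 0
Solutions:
 v(a) = C1 + Integral(a/cos(a), a)


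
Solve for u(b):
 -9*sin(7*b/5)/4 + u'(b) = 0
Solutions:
 u(b) = C1 - 45*cos(7*b/5)/28


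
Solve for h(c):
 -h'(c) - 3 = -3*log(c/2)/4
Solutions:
 h(c) = C1 + 3*c*log(c)/4 - 15*c/4 - 3*c*log(2)/4


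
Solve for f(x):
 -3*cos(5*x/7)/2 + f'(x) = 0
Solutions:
 f(x) = C1 + 21*sin(5*x/7)/10


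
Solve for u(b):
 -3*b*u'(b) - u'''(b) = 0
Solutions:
 u(b) = C1 + Integral(C2*airyai(-3^(1/3)*b) + C3*airybi(-3^(1/3)*b), b)


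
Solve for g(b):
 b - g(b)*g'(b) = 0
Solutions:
 g(b) = -sqrt(C1 + b^2)
 g(b) = sqrt(C1 + b^2)


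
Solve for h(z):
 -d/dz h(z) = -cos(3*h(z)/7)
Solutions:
 -z - 7*log(sin(3*h(z)/7) - 1)/6 + 7*log(sin(3*h(z)/7) + 1)/6 = C1


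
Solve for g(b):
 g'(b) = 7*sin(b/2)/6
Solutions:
 g(b) = C1 - 7*cos(b/2)/3


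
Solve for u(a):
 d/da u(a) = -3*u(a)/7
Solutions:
 u(a) = C1*exp(-3*a/7)


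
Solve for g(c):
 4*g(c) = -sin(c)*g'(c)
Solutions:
 g(c) = C1*(cos(c)^2 + 2*cos(c) + 1)/(cos(c)^2 - 2*cos(c) + 1)


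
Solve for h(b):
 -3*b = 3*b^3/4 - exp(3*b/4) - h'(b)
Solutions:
 h(b) = C1 + 3*b^4/16 + 3*b^2/2 - 4*exp(3*b/4)/3


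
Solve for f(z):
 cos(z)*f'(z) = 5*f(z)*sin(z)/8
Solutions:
 f(z) = C1/cos(z)^(5/8)


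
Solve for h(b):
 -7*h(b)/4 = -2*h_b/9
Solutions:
 h(b) = C1*exp(63*b/8)


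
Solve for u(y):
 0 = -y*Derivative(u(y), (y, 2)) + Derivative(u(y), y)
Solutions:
 u(y) = C1 + C2*y^2


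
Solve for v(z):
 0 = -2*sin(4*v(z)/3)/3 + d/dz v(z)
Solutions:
 -2*z/3 + 3*log(cos(4*v(z)/3) - 1)/8 - 3*log(cos(4*v(z)/3) + 1)/8 = C1


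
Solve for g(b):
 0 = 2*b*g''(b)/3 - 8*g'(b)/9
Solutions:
 g(b) = C1 + C2*b^(7/3)


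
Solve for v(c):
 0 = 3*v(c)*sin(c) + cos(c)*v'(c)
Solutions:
 v(c) = C1*cos(c)^3


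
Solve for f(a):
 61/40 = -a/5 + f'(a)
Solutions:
 f(a) = C1 + a^2/10 + 61*a/40


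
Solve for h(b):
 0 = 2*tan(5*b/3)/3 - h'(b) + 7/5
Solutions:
 h(b) = C1 + 7*b/5 - 2*log(cos(5*b/3))/5


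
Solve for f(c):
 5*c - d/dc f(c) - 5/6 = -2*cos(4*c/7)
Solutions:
 f(c) = C1 + 5*c^2/2 - 5*c/6 + 7*sin(4*c/7)/2


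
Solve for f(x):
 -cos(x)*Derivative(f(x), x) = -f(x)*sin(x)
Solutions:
 f(x) = C1/cos(x)


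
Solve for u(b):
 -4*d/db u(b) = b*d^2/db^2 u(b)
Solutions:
 u(b) = C1 + C2/b^3


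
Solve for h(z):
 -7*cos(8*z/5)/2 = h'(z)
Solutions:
 h(z) = C1 - 35*sin(8*z/5)/16


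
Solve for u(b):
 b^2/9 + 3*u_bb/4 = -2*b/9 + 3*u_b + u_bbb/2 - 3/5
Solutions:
 u(b) = C1 + b^3/81 + 5*b^2/108 + 683*b/3240 + (C2*sin(sqrt(87)*b/4) + C3*cos(sqrt(87)*b/4))*exp(3*b/4)


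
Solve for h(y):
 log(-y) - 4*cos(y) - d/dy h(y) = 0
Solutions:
 h(y) = C1 + y*log(-y) - y - 4*sin(y)


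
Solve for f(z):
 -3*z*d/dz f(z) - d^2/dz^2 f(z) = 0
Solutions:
 f(z) = C1 + C2*erf(sqrt(6)*z/2)


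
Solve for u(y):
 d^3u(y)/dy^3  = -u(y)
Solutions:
 u(y) = C3*exp(-y) + (C1*sin(sqrt(3)*y/2) + C2*cos(sqrt(3)*y/2))*exp(y/2)


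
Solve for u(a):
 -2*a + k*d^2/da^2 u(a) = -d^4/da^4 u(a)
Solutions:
 u(a) = C1 + C2*a + C3*exp(-a*sqrt(-k)) + C4*exp(a*sqrt(-k)) + a^3/(3*k)


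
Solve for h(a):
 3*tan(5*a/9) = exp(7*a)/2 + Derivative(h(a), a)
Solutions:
 h(a) = C1 - exp(7*a)/14 - 27*log(cos(5*a/9))/5


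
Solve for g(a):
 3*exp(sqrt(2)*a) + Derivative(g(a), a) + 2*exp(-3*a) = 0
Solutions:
 g(a) = C1 - 3*sqrt(2)*exp(sqrt(2)*a)/2 + 2*exp(-3*a)/3


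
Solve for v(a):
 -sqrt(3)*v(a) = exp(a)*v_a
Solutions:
 v(a) = C1*exp(sqrt(3)*exp(-a))


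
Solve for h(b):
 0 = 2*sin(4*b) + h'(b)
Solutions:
 h(b) = C1 + cos(4*b)/2


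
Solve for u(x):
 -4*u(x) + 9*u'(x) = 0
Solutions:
 u(x) = C1*exp(4*x/9)


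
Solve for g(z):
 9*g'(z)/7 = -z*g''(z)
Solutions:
 g(z) = C1 + C2/z^(2/7)


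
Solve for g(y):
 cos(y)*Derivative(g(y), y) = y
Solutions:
 g(y) = C1 + Integral(y/cos(y), y)


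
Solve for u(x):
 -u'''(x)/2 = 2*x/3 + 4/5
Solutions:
 u(x) = C1 + C2*x + C3*x^2 - x^4/18 - 4*x^3/15


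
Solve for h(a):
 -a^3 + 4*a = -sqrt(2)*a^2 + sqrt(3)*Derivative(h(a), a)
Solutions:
 h(a) = C1 - sqrt(3)*a^4/12 + sqrt(6)*a^3/9 + 2*sqrt(3)*a^2/3


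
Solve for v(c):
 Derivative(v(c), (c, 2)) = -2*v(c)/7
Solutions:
 v(c) = C1*sin(sqrt(14)*c/7) + C2*cos(sqrt(14)*c/7)


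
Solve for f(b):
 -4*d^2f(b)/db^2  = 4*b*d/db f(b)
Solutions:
 f(b) = C1 + C2*erf(sqrt(2)*b/2)


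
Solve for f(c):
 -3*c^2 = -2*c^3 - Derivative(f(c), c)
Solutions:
 f(c) = C1 - c^4/2 + c^3


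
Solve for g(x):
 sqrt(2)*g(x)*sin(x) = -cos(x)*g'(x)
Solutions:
 g(x) = C1*cos(x)^(sqrt(2))


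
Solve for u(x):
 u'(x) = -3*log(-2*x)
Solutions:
 u(x) = C1 - 3*x*log(-x) + 3*x*(1 - log(2))


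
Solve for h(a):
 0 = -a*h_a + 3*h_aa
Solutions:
 h(a) = C1 + C2*erfi(sqrt(6)*a/6)


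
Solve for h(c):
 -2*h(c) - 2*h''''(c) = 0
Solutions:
 h(c) = (C1*sin(sqrt(2)*c/2) + C2*cos(sqrt(2)*c/2))*exp(-sqrt(2)*c/2) + (C3*sin(sqrt(2)*c/2) + C4*cos(sqrt(2)*c/2))*exp(sqrt(2)*c/2)


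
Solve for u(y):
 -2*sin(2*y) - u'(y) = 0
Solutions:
 u(y) = C1 + cos(2*y)


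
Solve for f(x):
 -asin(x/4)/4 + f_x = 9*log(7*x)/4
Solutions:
 f(x) = C1 + 9*x*log(x)/4 + x*asin(x/4)/4 - 9*x/4 + 9*x*log(7)/4 + sqrt(16 - x^2)/4


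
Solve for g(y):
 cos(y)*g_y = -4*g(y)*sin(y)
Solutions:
 g(y) = C1*cos(y)^4


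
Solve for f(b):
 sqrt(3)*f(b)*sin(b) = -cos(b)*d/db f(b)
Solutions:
 f(b) = C1*cos(b)^(sqrt(3))


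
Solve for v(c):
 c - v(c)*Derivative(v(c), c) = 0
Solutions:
 v(c) = -sqrt(C1 + c^2)
 v(c) = sqrt(C1 + c^2)


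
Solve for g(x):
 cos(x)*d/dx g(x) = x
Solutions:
 g(x) = C1 + Integral(x/cos(x), x)


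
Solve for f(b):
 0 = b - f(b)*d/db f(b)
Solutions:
 f(b) = -sqrt(C1 + b^2)
 f(b) = sqrt(C1 + b^2)


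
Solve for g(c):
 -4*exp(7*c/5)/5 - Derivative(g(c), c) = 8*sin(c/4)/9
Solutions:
 g(c) = C1 - 4*exp(7*c/5)/7 + 32*cos(c/4)/9


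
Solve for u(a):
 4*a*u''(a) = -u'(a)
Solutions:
 u(a) = C1 + C2*a^(3/4)


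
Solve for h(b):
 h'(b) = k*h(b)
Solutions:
 h(b) = C1*exp(b*k)


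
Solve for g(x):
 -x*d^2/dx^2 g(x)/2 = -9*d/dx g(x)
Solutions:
 g(x) = C1 + C2*x^19


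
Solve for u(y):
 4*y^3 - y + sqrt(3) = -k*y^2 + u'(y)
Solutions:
 u(y) = C1 + k*y^3/3 + y^4 - y^2/2 + sqrt(3)*y


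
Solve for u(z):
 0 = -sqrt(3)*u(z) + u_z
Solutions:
 u(z) = C1*exp(sqrt(3)*z)


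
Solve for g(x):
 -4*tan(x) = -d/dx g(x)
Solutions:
 g(x) = C1 - 4*log(cos(x))


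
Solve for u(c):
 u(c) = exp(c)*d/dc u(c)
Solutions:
 u(c) = C1*exp(-exp(-c))


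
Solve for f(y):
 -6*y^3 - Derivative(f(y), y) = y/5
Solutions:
 f(y) = C1 - 3*y^4/2 - y^2/10


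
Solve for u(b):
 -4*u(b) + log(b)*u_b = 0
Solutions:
 u(b) = C1*exp(4*li(b))


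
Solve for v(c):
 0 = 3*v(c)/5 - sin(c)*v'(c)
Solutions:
 v(c) = C1*(cos(c) - 1)^(3/10)/(cos(c) + 1)^(3/10)


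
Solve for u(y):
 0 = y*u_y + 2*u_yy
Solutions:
 u(y) = C1 + C2*erf(y/2)


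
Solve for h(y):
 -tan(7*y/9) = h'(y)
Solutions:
 h(y) = C1 + 9*log(cos(7*y/9))/7


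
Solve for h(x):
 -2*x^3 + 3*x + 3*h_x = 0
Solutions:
 h(x) = C1 + x^4/6 - x^2/2


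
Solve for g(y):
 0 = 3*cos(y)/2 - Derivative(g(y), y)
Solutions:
 g(y) = C1 + 3*sin(y)/2


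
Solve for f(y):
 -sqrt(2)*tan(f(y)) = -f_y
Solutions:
 f(y) = pi - asin(C1*exp(sqrt(2)*y))
 f(y) = asin(C1*exp(sqrt(2)*y))


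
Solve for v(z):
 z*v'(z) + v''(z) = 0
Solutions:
 v(z) = C1 + C2*erf(sqrt(2)*z/2)


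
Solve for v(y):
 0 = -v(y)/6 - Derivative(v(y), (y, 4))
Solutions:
 v(y) = (C1*sin(2^(1/4)*3^(3/4)*y/6) + C2*cos(2^(1/4)*3^(3/4)*y/6))*exp(-2^(1/4)*3^(3/4)*y/6) + (C3*sin(2^(1/4)*3^(3/4)*y/6) + C4*cos(2^(1/4)*3^(3/4)*y/6))*exp(2^(1/4)*3^(3/4)*y/6)


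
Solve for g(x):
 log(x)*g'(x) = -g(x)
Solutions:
 g(x) = C1*exp(-li(x))


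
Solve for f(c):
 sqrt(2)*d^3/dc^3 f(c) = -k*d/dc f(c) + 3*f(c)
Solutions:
 f(c) = C1*exp(c*(-2*2^(1/6)*3^(2/3)*k/(sqrt(6)*sqrt(2*sqrt(2)*k^3 + 243) + 27*sqrt(2))^(1/3) + 6^(1/3)*(sqrt(6)*sqrt(2*sqrt(2)*k^3 + 243) + 27*sqrt(2))^(1/3))/6) + C2*exp(c*(-2*sqrt(2)*k/((-6^(1/3) + 2^(1/3)*3^(5/6)*I)*(sqrt(6)*sqrt(2*sqrt(2)*k^3 + 243) + 27*sqrt(2))^(1/3)) - 6^(1/3)*(sqrt(6)*sqrt(2*sqrt(2)*k^3 + 243) + 27*sqrt(2))^(1/3)/12 + 2^(1/3)*3^(5/6)*I*(sqrt(6)*sqrt(2*sqrt(2)*k^3 + 243) + 27*sqrt(2))^(1/3)/12)) + C3*exp(c*(2*sqrt(2)*k/((6^(1/3) + 2^(1/3)*3^(5/6)*I)*(sqrt(6)*sqrt(2*sqrt(2)*k^3 + 243) + 27*sqrt(2))^(1/3)) - 6^(1/3)*(sqrt(6)*sqrt(2*sqrt(2)*k^3 + 243) + 27*sqrt(2))^(1/3)/12 - 2^(1/3)*3^(5/6)*I*(sqrt(6)*sqrt(2*sqrt(2)*k^3 + 243) + 27*sqrt(2))^(1/3)/12))


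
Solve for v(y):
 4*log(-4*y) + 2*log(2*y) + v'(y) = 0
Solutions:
 v(y) = C1 - 6*y*log(y) + 2*y*(-5*log(2) + 3 - 2*I*pi)


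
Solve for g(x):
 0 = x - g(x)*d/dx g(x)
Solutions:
 g(x) = -sqrt(C1 + x^2)
 g(x) = sqrt(C1 + x^2)


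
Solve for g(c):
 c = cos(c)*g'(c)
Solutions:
 g(c) = C1 + Integral(c/cos(c), c)


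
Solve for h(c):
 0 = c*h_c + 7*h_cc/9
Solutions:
 h(c) = C1 + C2*erf(3*sqrt(14)*c/14)


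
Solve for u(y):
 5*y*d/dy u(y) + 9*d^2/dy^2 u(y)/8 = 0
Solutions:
 u(y) = C1 + C2*erf(2*sqrt(5)*y/3)


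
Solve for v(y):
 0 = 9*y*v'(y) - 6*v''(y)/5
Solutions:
 v(y) = C1 + C2*erfi(sqrt(15)*y/2)


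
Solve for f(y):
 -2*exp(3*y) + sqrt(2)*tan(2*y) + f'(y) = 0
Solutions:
 f(y) = C1 + 2*exp(3*y)/3 + sqrt(2)*log(cos(2*y))/2


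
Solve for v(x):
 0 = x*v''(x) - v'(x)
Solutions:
 v(x) = C1 + C2*x^2


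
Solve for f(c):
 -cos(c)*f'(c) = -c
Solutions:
 f(c) = C1 + Integral(c/cos(c), c)


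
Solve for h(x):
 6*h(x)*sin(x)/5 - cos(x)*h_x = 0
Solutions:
 h(x) = C1/cos(x)^(6/5)


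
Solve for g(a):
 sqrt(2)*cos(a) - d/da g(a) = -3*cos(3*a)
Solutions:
 g(a) = C1 + sqrt(2)*sin(a) + sin(3*a)


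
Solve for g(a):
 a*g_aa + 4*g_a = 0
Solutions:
 g(a) = C1 + C2/a^3


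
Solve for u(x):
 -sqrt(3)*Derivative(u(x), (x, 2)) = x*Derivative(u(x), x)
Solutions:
 u(x) = C1 + C2*erf(sqrt(2)*3^(3/4)*x/6)


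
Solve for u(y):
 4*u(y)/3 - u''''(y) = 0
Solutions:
 u(y) = C1*exp(-sqrt(2)*3^(3/4)*y/3) + C2*exp(sqrt(2)*3^(3/4)*y/3) + C3*sin(sqrt(2)*3^(3/4)*y/3) + C4*cos(sqrt(2)*3^(3/4)*y/3)


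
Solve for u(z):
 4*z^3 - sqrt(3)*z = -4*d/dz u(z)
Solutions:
 u(z) = C1 - z^4/4 + sqrt(3)*z^2/8


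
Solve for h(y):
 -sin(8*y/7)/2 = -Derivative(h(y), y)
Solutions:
 h(y) = C1 - 7*cos(8*y/7)/16


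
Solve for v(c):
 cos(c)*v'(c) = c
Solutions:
 v(c) = C1 + Integral(c/cos(c), c)


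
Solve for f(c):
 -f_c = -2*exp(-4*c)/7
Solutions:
 f(c) = C1 - exp(-4*c)/14


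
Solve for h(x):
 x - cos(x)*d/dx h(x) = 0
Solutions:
 h(x) = C1 + Integral(x/cos(x), x)


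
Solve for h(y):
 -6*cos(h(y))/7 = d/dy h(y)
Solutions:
 6*y/7 - log(sin(h(y)) - 1)/2 + log(sin(h(y)) + 1)/2 = C1


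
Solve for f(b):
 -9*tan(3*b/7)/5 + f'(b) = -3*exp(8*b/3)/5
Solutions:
 f(b) = C1 - 9*exp(8*b/3)/40 - 21*log(cos(3*b/7))/5


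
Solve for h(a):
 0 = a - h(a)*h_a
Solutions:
 h(a) = -sqrt(C1 + a^2)
 h(a) = sqrt(C1 + a^2)


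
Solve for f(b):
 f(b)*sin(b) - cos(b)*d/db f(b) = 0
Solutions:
 f(b) = C1/cos(b)


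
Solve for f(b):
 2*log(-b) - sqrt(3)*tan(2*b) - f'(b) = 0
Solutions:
 f(b) = C1 + 2*b*log(-b) - 2*b + sqrt(3)*log(cos(2*b))/2


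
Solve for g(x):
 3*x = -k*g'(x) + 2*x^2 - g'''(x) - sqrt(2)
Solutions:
 g(x) = C1 + C2*exp(-x*sqrt(-k)) + C3*exp(x*sqrt(-k)) + 2*x^3/(3*k) - 3*x^2/(2*k) - sqrt(2)*x/k - 4*x/k^2


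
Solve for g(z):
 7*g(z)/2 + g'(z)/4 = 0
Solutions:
 g(z) = C1*exp(-14*z)


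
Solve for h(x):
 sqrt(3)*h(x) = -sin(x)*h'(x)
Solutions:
 h(x) = C1*(cos(x) + 1)^(sqrt(3)/2)/(cos(x) - 1)^(sqrt(3)/2)


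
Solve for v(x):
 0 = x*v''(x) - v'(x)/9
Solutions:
 v(x) = C1 + C2*x^(10/9)


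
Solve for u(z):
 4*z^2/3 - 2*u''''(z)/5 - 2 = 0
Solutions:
 u(z) = C1 + C2*z + C3*z^2 + C4*z^3 + z^6/108 - 5*z^4/24


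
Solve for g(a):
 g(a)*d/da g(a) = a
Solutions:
 g(a) = -sqrt(C1 + a^2)
 g(a) = sqrt(C1 + a^2)


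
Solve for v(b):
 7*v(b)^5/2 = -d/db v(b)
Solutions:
 v(b) = -I*(1/(C1 + 14*b))^(1/4)
 v(b) = I*(1/(C1 + 14*b))^(1/4)
 v(b) = -(1/(C1 + 14*b))^(1/4)
 v(b) = (1/(C1 + 14*b))^(1/4)


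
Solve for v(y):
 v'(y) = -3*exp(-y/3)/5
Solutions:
 v(y) = C1 + 9*exp(-y/3)/5


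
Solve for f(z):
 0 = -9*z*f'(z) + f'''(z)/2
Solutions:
 f(z) = C1 + Integral(C2*airyai(18^(1/3)*z) + C3*airybi(18^(1/3)*z), z)


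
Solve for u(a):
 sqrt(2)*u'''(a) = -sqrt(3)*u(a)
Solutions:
 u(a) = C3*exp(-2^(5/6)*3^(1/6)*a/2) + (C1*sin(2^(5/6)*3^(2/3)*a/4) + C2*cos(2^(5/6)*3^(2/3)*a/4))*exp(2^(5/6)*3^(1/6)*a/4)


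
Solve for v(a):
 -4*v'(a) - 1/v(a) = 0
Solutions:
 v(a) = -sqrt(C1 - 2*a)/2
 v(a) = sqrt(C1 - 2*a)/2


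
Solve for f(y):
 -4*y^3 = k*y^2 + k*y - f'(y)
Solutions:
 f(y) = C1 + k*y^3/3 + k*y^2/2 + y^4


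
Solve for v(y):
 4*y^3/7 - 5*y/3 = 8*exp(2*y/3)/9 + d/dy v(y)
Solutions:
 v(y) = C1 + y^4/7 - 5*y^2/6 - 4*exp(2*y/3)/3


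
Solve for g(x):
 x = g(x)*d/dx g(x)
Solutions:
 g(x) = -sqrt(C1 + x^2)
 g(x) = sqrt(C1 + x^2)


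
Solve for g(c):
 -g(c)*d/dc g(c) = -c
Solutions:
 g(c) = -sqrt(C1 + c^2)
 g(c) = sqrt(C1 + c^2)


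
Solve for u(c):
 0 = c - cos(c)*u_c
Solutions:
 u(c) = C1 + Integral(c/cos(c), c)


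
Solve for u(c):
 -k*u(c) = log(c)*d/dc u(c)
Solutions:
 u(c) = C1*exp(-k*li(c))


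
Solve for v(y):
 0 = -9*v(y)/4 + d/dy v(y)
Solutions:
 v(y) = C1*exp(9*y/4)


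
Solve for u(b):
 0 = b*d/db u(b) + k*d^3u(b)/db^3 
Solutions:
 u(b) = C1 + Integral(C2*airyai(b*(-1/k)^(1/3)) + C3*airybi(b*(-1/k)^(1/3)), b)


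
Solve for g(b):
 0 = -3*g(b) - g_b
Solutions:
 g(b) = C1*exp(-3*b)


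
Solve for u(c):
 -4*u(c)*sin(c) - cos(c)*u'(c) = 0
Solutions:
 u(c) = C1*cos(c)^4


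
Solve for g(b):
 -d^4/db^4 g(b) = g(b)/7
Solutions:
 g(b) = (C1*sin(sqrt(2)*7^(3/4)*b/14) + C2*cos(sqrt(2)*7^(3/4)*b/14))*exp(-sqrt(2)*7^(3/4)*b/14) + (C3*sin(sqrt(2)*7^(3/4)*b/14) + C4*cos(sqrt(2)*7^(3/4)*b/14))*exp(sqrt(2)*7^(3/4)*b/14)


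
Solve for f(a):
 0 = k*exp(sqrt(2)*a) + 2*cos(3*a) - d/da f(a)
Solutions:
 f(a) = C1 + sqrt(2)*k*exp(sqrt(2)*a)/2 + 2*sin(3*a)/3


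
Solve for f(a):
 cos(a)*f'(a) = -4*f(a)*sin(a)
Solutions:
 f(a) = C1*cos(a)^4


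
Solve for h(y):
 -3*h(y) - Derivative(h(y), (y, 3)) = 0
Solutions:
 h(y) = C3*exp(-3^(1/3)*y) + (C1*sin(3^(5/6)*y/2) + C2*cos(3^(5/6)*y/2))*exp(3^(1/3)*y/2)


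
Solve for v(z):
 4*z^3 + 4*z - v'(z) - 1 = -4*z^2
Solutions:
 v(z) = C1 + z^4 + 4*z^3/3 + 2*z^2 - z


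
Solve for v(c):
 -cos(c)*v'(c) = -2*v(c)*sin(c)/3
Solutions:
 v(c) = C1/cos(c)^(2/3)


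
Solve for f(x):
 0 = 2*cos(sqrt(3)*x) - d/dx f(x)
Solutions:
 f(x) = C1 + 2*sqrt(3)*sin(sqrt(3)*x)/3


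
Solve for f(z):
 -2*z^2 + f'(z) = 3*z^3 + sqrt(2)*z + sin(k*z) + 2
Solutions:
 f(z) = C1 + 3*z^4/4 + 2*z^3/3 + sqrt(2)*z^2/2 + 2*z - cos(k*z)/k


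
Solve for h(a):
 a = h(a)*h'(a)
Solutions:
 h(a) = -sqrt(C1 + a^2)
 h(a) = sqrt(C1 + a^2)


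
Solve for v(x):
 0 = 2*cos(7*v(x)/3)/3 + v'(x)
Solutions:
 2*x/3 - 3*log(sin(7*v(x)/3) - 1)/14 + 3*log(sin(7*v(x)/3) + 1)/14 = C1


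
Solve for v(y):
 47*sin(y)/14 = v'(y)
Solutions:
 v(y) = C1 - 47*cos(y)/14


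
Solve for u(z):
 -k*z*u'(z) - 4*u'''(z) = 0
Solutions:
 u(z) = C1 + Integral(C2*airyai(2^(1/3)*z*(-k)^(1/3)/2) + C3*airybi(2^(1/3)*z*(-k)^(1/3)/2), z)


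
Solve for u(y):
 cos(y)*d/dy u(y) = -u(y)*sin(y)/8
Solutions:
 u(y) = C1*cos(y)^(1/8)


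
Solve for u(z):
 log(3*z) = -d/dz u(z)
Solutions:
 u(z) = C1 - z*log(z) - z*log(3) + z


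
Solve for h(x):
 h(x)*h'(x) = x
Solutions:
 h(x) = -sqrt(C1 + x^2)
 h(x) = sqrt(C1 + x^2)


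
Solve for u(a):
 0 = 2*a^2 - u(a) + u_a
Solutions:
 u(a) = C1*exp(a) + 2*a^2 + 4*a + 4


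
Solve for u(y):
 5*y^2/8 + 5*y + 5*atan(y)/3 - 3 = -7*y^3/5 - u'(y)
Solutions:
 u(y) = C1 - 7*y^4/20 - 5*y^3/24 - 5*y^2/2 - 5*y*atan(y)/3 + 3*y + 5*log(y^2 + 1)/6


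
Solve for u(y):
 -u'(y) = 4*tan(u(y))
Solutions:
 u(y) = pi - asin(C1*exp(-4*y))
 u(y) = asin(C1*exp(-4*y))


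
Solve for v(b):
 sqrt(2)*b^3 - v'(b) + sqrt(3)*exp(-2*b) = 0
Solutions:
 v(b) = C1 + sqrt(2)*b^4/4 - sqrt(3)*exp(-2*b)/2


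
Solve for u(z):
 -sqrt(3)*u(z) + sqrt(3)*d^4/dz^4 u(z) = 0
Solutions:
 u(z) = C1*exp(-z) + C2*exp(z) + C3*sin(z) + C4*cos(z)


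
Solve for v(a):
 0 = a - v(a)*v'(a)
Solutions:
 v(a) = -sqrt(C1 + a^2)
 v(a) = sqrt(C1 + a^2)


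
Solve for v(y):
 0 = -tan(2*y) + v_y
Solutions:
 v(y) = C1 - log(cos(2*y))/2


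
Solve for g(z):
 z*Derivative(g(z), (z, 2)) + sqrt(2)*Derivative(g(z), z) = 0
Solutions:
 g(z) = C1 + C2*z^(1 - sqrt(2))


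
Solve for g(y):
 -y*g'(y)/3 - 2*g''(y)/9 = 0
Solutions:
 g(y) = C1 + C2*erf(sqrt(3)*y/2)


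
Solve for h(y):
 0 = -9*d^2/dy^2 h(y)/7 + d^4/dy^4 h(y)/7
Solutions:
 h(y) = C1 + C2*y + C3*exp(-3*y) + C4*exp(3*y)


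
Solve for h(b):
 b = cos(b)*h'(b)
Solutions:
 h(b) = C1 + Integral(b/cos(b), b)


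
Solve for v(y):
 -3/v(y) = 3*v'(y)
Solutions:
 v(y) = -sqrt(C1 - 2*y)
 v(y) = sqrt(C1 - 2*y)


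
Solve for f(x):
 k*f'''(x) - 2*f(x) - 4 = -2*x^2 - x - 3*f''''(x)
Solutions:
 f(x) = C1*exp(x*(-k - sqrt(k^2 + 12*(-k^2 + sqrt(k^4 + 512))^(1/3) - 96/(-k^2 + sqrt(k^4 + 512))^(1/3)) + sqrt(2)*sqrt(k^3/sqrt(k^2 + 12*(-k^2 + sqrt(k^4 + 512))^(1/3) - 96/(-k^2 + sqrt(k^4 + 512))^(1/3)) + k^2 - 6*(-k^2 + sqrt(k^4 + 512))^(1/3) + 48/(-k^2 + sqrt(k^4 + 512))^(1/3)))/12) + C2*exp(x*(-k + sqrt(k^2 + 12*(-k^2 + sqrt(k^4 + 512))^(1/3) - 96/(-k^2 + sqrt(k^4 + 512))^(1/3)) - sqrt(2)*sqrt(-k^3/sqrt(k^2 + 12*(-k^2 + sqrt(k^4 + 512))^(1/3) - 96/(-k^2 + sqrt(k^4 + 512))^(1/3)) + k^2 - 6*(-k^2 + sqrt(k^4 + 512))^(1/3) + 48/(-k^2 + sqrt(k^4 + 512))^(1/3)))/12) + C3*exp(x*(-k + sqrt(k^2 + 12*(-k^2 + sqrt(k^4 + 512))^(1/3) - 96/(-k^2 + sqrt(k^4 + 512))^(1/3)) + sqrt(2)*sqrt(-k^3/sqrt(k^2 + 12*(-k^2 + sqrt(k^4 + 512))^(1/3) - 96/(-k^2 + sqrt(k^4 + 512))^(1/3)) + k^2 - 6*(-k^2 + sqrt(k^4 + 512))^(1/3) + 48/(-k^2 + sqrt(k^4 + 512))^(1/3)))/12) + C4*exp(-x*(k + sqrt(k^2 + 12*(-k^2 + sqrt(k^4 + 512))^(1/3) - 96/(-k^2 + sqrt(k^4 + 512))^(1/3)) + sqrt(2)*sqrt(k^3/sqrt(k^2 + 12*(-k^2 + sqrt(k^4 + 512))^(1/3) - 96/(-k^2 + sqrt(k^4 + 512))^(1/3)) + k^2 - 6*(-k^2 + sqrt(k^4 + 512))^(1/3) + 48/(-k^2 + sqrt(k^4 + 512))^(1/3)))/12) + x^2 + x/2 - 2


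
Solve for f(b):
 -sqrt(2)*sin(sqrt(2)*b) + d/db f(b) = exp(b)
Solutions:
 f(b) = C1 + exp(b) - cos(sqrt(2)*b)


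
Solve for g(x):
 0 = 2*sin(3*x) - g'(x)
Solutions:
 g(x) = C1 - 2*cos(3*x)/3


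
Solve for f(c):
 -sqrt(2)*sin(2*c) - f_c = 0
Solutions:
 f(c) = C1 + sqrt(2)*cos(2*c)/2


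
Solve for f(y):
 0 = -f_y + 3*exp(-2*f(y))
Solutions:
 f(y) = log(-sqrt(C1 + 6*y))
 f(y) = log(C1 + 6*y)/2


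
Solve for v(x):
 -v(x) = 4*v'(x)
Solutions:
 v(x) = C1*exp(-x/4)


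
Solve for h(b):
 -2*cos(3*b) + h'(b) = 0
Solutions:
 h(b) = C1 + 2*sin(3*b)/3


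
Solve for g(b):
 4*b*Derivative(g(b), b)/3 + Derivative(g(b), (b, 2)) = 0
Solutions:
 g(b) = C1 + C2*erf(sqrt(6)*b/3)


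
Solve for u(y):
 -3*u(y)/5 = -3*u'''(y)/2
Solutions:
 u(y) = C3*exp(2^(1/3)*5^(2/3)*y/5) + (C1*sin(2^(1/3)*sqrt(3)*5^(2/3)*y/10) + C2*cos(2^(1/3)*sqrt(3)*5^(2/3)*y/10))*exp(-2^(1/3)*5^(2/3)*y/10)


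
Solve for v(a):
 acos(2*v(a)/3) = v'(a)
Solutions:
 Integral(1/acos(2*_y/3), (_y, v(a))) = C1 + a


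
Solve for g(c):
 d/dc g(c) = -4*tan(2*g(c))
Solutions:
 g(c) = -asin(C1*exp(-8*c))/2 + pi/2
 g(c) = asin(C1*exp(-8*c))/2


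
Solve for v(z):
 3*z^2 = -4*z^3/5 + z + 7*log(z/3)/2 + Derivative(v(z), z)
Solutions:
 v(z) = C1 + z^4/5 + z^3 - z^2/2 - 7*z*log(z)/2 + 7*z/2 + 7*z*log(3)/2


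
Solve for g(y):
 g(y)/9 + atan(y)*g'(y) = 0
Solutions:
 g(y) = C1*exp(-Integral(1/atan(y), y)/9)


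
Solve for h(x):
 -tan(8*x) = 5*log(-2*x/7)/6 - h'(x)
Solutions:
 h(x) = C1 + 5*x*log(-x)/6 - 5*x*log(7)/6 - 5*x/6 + 5*x*log(2)/6 - log(cos(8*x))/8


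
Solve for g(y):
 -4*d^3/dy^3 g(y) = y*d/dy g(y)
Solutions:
 g(y) = C1 + Integral(C2*airyai(-2^(1/3)*y/2) + C3*airybi(-2^(1/3)*y/2), y)


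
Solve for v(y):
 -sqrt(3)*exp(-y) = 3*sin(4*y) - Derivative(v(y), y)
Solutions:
 v(y) = C1 - 3*cos(4*y)/4 - sqrt(3)*exp(-y)


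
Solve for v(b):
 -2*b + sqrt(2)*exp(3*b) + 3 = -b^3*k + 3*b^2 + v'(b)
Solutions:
 v(b) = C1 + b^4*k/4 - b^3 - b^2 + 3*b + sqrt(2)*exp(3*b)/3


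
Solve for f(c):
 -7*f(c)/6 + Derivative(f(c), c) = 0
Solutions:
 f(c) = C1*exp(7*c/6)


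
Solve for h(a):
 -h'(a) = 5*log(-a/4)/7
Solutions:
 h(a) = C1 - 5*a*log(-a)/7 + 5*a*(1 + 2*log(2))/7


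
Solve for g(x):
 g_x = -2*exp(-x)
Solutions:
 g(x) = C1 + 2*exp(-x)


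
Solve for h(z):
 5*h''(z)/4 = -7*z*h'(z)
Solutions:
 h(z) = C1 + C2*erf(sqrt(70)*z/5)


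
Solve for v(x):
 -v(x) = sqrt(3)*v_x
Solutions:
 v(x) = C1*exp(-sqrt(3)*x/3)


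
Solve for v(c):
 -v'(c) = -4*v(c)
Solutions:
 v(c) = C1*exp(4*c)


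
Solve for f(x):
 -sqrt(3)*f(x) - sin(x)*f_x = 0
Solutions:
 f(x) = C1*(cos(x) + 1)^(sqrt(3)/2)/(cos(x) - 1)^(sqrt(3)/2)


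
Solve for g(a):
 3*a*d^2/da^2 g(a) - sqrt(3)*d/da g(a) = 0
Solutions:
 g(a) = C1 + C2*a^(sqrt(3)/3 + 1)


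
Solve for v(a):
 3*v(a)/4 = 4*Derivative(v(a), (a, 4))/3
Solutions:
 v(a) = C1*exp(-sqrt(3)*a/2) + C2*exp(sqrt(3)*a/2) + C3*sin(sqrt(3)*a/2) + C4*cos(sqrt(3)*a/2)


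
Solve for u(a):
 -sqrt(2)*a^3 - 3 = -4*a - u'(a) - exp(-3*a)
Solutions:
 u(a) = C1 + sqrt(2)*a^4/4 - 2*a^2 + 3*a + exp(-3*a)/3


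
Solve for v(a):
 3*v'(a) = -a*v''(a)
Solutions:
 v(a) = C1 + C2/a^2


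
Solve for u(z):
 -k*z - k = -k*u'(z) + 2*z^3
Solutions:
 u(z) = C1 + z^2/2 + z + z^4/(2*k)


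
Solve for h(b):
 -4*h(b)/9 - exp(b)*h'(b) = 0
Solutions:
 h(b) = C1*exp(4*exp(-b)/9)


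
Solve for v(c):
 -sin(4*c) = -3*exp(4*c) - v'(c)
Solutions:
 v(c) = C1 - 3*exp(4*c)/4 - cos(4*c)/4


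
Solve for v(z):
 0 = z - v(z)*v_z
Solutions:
 v(z) = -sqrt(C1 + z^2)
 v(z) = sqrt(C1 + z^2)


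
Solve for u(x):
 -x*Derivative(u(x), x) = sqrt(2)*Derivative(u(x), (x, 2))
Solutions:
 u(x) = C1 + C2*erf(2^(1/4)*x/2)


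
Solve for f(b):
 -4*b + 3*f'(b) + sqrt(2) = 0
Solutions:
 f(b) = C1 + 2*b^2/3 - sqrt(2)*b/3


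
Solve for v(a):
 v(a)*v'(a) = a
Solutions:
 v(a) = -sqrt(C1 + a^2)
 v(a) = sqrt(C1 + a^2)


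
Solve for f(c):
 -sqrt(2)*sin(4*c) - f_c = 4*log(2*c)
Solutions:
 f(c) = C1 - 4*c*log(c) - 4*c*log(2) + 4*c + sqrt(2)*cos(4*c)/4


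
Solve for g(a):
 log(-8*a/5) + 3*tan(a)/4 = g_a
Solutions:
 g(a) = C1 + a*log(-a) - a*log(5) - a + 3*a*log(2) - 3*log(cos(a))/4


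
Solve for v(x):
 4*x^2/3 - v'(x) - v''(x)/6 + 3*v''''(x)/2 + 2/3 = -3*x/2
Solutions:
 v(x) = C1 + C2*exp(-3^(1/3)*x*(3^(1/3)/(sqrt(6558) + 81)^(1/3) + (sqrt(6558) + 81)^(1/3))/18)*sin(3^(1/6)*x*(-3^(2/3)*(sqrt(6558) + 81)^(1/3) + 3/(sqrt(6558) + 81)^(1/3))/18) + C3*exp(-3^(1/3)*x*(3^(1/3)/(sqrt(6558) + 81)^(1/3) + (sqrt(6558) + 81)^(1/3))/18)*cos(3^(1/6)*x*(-3^(2/3)*(sqrt(6558) + 81)^(1/3) + 3/(sqrt(6558) + 81)^(1/3))/18) + C4*exp(3^(1/3)*x*(3^(1/3)/(sqrt(6558) + 81)^(1/3) + (sqrt(6558) + 81)^(1/3))/9) + 4*x^3/9 + 19*x^2/36 + 53*x/108


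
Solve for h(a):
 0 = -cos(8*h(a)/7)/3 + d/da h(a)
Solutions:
 -a/3 - 7*log(sin(8*h(a)/7) - 1)/16 + 7*log(sin(8*h(a)/7) + 1)/16 = C1


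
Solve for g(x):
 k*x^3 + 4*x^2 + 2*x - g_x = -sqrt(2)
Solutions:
 g(x) = C1 + k*x^4/4 + 4*x^3/3 + x^2 + sqrt(2)*x


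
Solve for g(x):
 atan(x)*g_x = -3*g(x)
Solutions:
 g(x) = C1*exp(-3*Integral(1/atan(x), x))


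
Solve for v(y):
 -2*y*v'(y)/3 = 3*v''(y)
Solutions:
 v(y) = C1 + C2*erf(y/3)


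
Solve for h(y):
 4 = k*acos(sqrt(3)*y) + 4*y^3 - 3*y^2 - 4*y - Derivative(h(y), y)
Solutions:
 h(y) = C1 + k*(y*acos(sqrt(3)*y) - sqrt(3)*sqrt(1 - 3*y^2)/3) + y^4 - y^3 - 2*y^2 - 4*y


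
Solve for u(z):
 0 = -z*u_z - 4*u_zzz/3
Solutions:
 u(z) = C1 + Integral(C2*airyai(-6^(1/3)*z/2) + C3*airybi(-6^(1/3)*z/2), z)


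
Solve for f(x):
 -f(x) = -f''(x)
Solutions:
 f(x) = C1*exp(-x) + C2*exp(x)


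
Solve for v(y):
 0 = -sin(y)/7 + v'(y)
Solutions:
 v(y) = C1 - cos(y)/7


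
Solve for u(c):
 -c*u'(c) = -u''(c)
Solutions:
 u(c) = C1 + C2*erfi(sqrt(2)*c/2)


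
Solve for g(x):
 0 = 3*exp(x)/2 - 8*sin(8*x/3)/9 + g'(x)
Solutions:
 g(x) = C1 - 3*exp(x)/2 - cos(8*x/3)/3


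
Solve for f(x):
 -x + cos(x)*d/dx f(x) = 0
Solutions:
 f(x) = C1 + Integral(x/cos(x), x)


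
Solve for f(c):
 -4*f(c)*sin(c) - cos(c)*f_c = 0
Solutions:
 f(c) = C1*cos(c)^4


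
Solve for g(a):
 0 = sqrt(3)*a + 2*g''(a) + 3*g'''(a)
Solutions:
 g(a) = C1 + C2*a + C3*exp(-2*a/3) - sqrt(3)*a^3/12 + 3*sqrt(3)*a^2/8


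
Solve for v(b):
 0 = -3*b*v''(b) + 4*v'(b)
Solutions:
 v(b) = C1 + C2*b^(7/3)


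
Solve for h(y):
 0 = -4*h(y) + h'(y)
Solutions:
 h(y) = C1*exp(4*y)


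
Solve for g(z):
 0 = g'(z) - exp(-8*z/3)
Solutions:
 g(z) = C1 - 3*exp(-8*z/3)/8


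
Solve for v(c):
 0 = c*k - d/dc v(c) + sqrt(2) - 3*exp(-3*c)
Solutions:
 v(c) = C1 + c^2*k/2 + sqrt(2)*c + exp(-3*c)


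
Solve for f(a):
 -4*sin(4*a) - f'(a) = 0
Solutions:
 f(a) = C1 + cos(4*a)


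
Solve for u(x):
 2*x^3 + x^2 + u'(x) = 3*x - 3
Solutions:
 u(x) = C1 - x^4/2 - x^3/3 + 3*x^2/2 - 3*x


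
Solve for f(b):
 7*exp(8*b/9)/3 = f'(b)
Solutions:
 f(b) = C1 + 21*exp(8*b/9)/8


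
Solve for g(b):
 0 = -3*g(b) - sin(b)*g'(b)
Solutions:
 g(b) = C1*(cos(b) + 1)^(3/2)/(cos(b) - 1)^(3/2)


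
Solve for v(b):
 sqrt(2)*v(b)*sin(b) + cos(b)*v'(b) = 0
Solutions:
 v(b) = C1*cos(b)^(sqrt(2))


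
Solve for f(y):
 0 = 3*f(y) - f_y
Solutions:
 f(y) = C1*exp(3*y)


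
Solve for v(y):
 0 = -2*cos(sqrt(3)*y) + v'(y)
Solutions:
 v(y) = C1 + 2*sqrt(3)*sin(sqrt(3)*y)/3


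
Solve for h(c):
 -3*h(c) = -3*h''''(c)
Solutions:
 h(c) = C1*exp(-c) + C2*exp(c) + C3*sin(c) + C4*cos(c)


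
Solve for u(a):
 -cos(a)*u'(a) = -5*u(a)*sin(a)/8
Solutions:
 u(a) = C1/cos(a)^(5/8)


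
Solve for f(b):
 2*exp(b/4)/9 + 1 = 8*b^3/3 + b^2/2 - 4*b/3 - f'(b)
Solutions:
 f(b) = C1 + 2*b^4/3 + b^3/6 - 2*b^2/3 - b - 8*exp(b/4)/9


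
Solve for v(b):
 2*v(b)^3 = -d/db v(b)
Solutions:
 v(b) = -sqrt(2)*sqrt(-1/(C1 - 2*b))/2
 v(b) = sqrt(2)*sqrt(-1/(C1 - 2*b))/2


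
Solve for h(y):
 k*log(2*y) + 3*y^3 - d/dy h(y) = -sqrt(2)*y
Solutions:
 h(y) = C1 + k*y*log(y) - k*y + k*y*log(2) + 3*y^4/4 + sqrt(2)*y^2/2


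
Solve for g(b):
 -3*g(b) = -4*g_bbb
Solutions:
 g(b) = C3*exp(6^(1/3)*b/2) + (C1*sin(2^(1/3)*3^(5/6)*b/4) + C2*cos(2^(1/3)*3^(5/6)*b/4))*exp(-6^(1/3)*b/4)


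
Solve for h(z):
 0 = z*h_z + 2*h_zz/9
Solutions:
 h(z) = C1 + C2*erf(3*z/2)


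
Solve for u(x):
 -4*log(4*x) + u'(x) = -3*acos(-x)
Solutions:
 u(x) = C1 + 4*x*log(x) - 3*x*acos(-x) - 4*x + 8*x*log(2) - 3*sqrt(1 - x^2)


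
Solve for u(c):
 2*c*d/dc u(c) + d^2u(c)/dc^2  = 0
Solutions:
 u(c) = C1 + C2*erf(c)


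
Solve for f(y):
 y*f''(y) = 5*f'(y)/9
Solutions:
 f(y) = C1 + C2*y^(14/9)


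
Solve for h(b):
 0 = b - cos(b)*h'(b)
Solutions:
 h(b) = C1 + Integral(b/cos(b), b)


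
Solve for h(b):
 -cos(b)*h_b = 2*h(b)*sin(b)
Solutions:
 h(b) = C1*cos(b)^2


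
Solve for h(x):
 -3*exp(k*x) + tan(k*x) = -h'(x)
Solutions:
 h(x) = C1 + 3*Piecewise((exp(k*x)/k, Ne(k, 0)), (x, True)) - Piecewise((-log(cos(k*x))/k, Ne(k, 0)), (0, True))


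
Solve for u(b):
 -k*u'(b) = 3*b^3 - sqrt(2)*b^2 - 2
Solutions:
 u(b) = C1 - 3*b^4/(4*k) + sqrt(2)*b^3/(3*k) + 2*b/k


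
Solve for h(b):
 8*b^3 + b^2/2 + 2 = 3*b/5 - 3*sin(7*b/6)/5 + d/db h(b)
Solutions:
 h(b) = C1 + 2*b^4 + b^3/6 - 3*b^2/10 + 2*b - 18*cos(7*b/6)/35


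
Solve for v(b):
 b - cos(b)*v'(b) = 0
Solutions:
 v(b) = C1 + Integral(b/cos(b), b)


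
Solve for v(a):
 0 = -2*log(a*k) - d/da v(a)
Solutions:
 v(a) = C1 - 2*a*log(a*k) + 2*a


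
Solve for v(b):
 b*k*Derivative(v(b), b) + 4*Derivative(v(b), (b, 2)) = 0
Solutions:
 v(b) = Piecewise((-sqrt(2)*sqrt(pi)*C1*erf(sqrt(2)*b*sqrt(k)/4)/sqrt(k) - C2, (k > 0) | (k < 0)), (-C1*b - C2, True))


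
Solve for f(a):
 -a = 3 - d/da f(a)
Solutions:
 f(a) = C1 + a^2/2 + 3*a


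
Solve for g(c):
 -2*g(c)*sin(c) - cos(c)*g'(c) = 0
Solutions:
 g(c) = C1*cos(c)^2


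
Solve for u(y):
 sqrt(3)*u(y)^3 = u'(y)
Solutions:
 u(y) = -sqrt(2)*sqrt(-1/(C1 + sqrt(3)*y))/2
 u(y) = sqrt(2)*sqrt(-1/(C1 + sqrt(3)*y))/2


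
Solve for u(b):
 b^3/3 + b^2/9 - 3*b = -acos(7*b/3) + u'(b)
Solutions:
 u(b) = C1 + b^4/12 + b^3/27 - 3*b^2/2 + b*acos(7*b/3) - sqrt(9 - 49*b^2)/7


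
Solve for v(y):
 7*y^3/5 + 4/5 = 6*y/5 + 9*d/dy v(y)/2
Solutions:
 v(y) = C1 + 7*y^4/90 - 2*y^2/15 + 8*y/45


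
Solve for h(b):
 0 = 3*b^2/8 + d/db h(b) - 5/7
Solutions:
 h(b) = C1 - b^3/8 + 5*b/7


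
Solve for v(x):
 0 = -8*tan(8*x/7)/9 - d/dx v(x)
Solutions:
 v(x) = C1 + 7*log(cos(8*x/7))/9


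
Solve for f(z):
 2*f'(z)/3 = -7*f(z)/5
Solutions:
 f(z) = C1*exp(-21*z/10)


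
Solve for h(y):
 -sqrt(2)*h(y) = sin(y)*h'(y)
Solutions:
 h(y) = C1*(cos(y) + 1)^(sqrt(2)/2)/(cos(y) - 1)^(sqrt(2)/2)


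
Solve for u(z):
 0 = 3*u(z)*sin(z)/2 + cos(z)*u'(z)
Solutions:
 u(z) = C1*cos(z)^(3/2)


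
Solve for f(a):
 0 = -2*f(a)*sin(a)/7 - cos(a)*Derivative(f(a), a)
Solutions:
 f(a) = C1*cos(a)^(2/7)


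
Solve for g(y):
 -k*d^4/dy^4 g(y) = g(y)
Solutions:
 g(y) = C1*exp(-y*(-1/k)^(1/4)) + C2*exp(y*(-1/k)^(1/4)) + C3*exp(-I*y*(-1/k)^(1/4)) + C4*exp(I*y*(-1/k)^(1/4))


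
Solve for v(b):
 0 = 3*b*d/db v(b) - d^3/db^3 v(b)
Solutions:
 v(b) = C1 + Integral(C2*airyai(3^(1/3)*b) + C3*airybi(3^(1/3)*b), b)


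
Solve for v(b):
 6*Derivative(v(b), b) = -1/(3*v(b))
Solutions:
 v(b) = -sqrt(C1 - b)/3
 v(b) = sqrt(C1 - b)/3


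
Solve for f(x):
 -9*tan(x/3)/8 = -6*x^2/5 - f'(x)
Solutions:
 f(x) = C1 - 2*x^3/5 - 27*log(cos(x/3))/8


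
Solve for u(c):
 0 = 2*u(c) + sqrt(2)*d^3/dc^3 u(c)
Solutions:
 u(c) = C3*exp(-2^(1/6)*c) + (C1*sin(2^(1/6)*sqrt(3)*c/2) + C2*cos(2^(1/6)*sqrt(3)*c/2))*exp(2^(1/6)*c/2)


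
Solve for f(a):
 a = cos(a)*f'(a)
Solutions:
 f(a) = C1 + Integral(a/cos(a), a)


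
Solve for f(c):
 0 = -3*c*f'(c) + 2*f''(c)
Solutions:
 f(c) = C1 + C2*erfi(sqrt(3)*c/2)


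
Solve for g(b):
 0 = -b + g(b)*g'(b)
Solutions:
 g(b) = -sqrt(C1 + b^2)
 g(b) = sqrt(C1 + b^2)


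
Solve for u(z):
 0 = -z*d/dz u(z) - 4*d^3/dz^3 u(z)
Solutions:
 u(z) = C1 + Integral(C2*airyai(-2^(1/3)*z/2) + C3*airybi(-2^(1/3)*z/2), z)


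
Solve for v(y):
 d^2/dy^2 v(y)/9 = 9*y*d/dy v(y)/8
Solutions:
 v(y) = C1 + C2*erfi(9*y/4)


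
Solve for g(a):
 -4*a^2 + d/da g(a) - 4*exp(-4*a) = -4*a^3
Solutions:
 g(a) = C1 - a^4 + 4*a^3/3 - exp(-4*a)


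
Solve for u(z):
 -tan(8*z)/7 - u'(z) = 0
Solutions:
 u(z) = C1 + log(cos(8*z))/56
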